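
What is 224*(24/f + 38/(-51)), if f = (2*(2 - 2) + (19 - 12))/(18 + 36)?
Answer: 2106560/51 ≈ 41305.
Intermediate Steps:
f = 7/54 (f = (2*0 + 7)/54 = (0 + 7)*(1/54) = 7*(1/54) = 7/54 ≈ 0.12963)
224*(24/f + 38/(-51)) = 224*(24/(7/54) + 38/(-51)) = 224*(24*(54/7) + 38*(-1/51)) = 224*(1296/7 - 38/51) = 224*(65830/357) = 2106560/51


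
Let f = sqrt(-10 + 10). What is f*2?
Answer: 0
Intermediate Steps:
f = 0 (f = sqrt(0) = 0)
f*2 = 0*2 = 0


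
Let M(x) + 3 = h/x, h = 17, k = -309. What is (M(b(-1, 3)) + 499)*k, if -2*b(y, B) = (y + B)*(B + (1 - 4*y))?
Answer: -1220859/8 ≈ -1.5261e+5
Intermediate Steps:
b(y, B) = -(B + y)*(1 + B - 4*y)/2 (b(y, B) = -(y + B)*(B + (1 - 4*y))/2 = -(B + y)*(1 + B - 4*y)/2)
M(x) = -3 + 17/x
(M(b(-1, 3)) + 499)*k = ((-3 + 17/(2*(-1)² - ½*3 - ½*(-1) - ½*3² + (3/2)*3*(-1))) + 499)*(-309) = ((-3 + 17/(2*1 - 3/2 + ½ - ½*9 - 9/2)) + 499)*(-309) = ((-3 + 17/(2 - 3/2 + ½ - 9/2 - 9/2)) + 499)*(-309) = ((-3 + 17/(-8)) + 499)*(-309) = ((-3 + 17*(-⅛)) + 499)*(-309) = ((-3 - 17/8) + 499)*(-309) = (-41/8 + 499)*(-309) = (3951/8)*(-309) = -1220859/8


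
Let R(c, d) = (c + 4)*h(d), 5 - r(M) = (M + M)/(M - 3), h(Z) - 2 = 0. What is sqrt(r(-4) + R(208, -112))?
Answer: sqrt(20965)/7 ≈ 20.685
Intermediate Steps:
h(Z) = 2 (h(Z) = 2 + 0 = 2)
r(M) = 5 - 2*M/(-3 + M) (r(M) = 5 - (M + M)/(M - 3) = 5 - 2*M/(-3 + M))
R(c, d) = 8 + 2*c (R(c, d) = (c + 4)*2 = (4 + c)*2 = 8 + 2*c)
sqrt(r(-4) + R(208, -112)) = sqrt(3*(-5 - 4)/(-3 - 4) + (8 + 2*208)) = sqrt(3*(-9)/(-7) + (8 + 416)) = sqrt(3*(-1/7)*(-9) + 424) = sqrt(27/7 + 424) = sqrt(2995/7) = sqrt(20965)/7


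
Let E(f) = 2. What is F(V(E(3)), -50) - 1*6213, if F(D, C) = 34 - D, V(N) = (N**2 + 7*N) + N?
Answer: -6199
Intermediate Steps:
V(N) = N**2 + 8*N
F(V(E(3)), -50) - 1*6213 = (34 - 2*(8 + 2)) - 1*6213 = (34 - 2*10) - 6213 = (34 - 1*20) - 6213 = (34 - 20) - 6213 = 14 - 6213 = -6199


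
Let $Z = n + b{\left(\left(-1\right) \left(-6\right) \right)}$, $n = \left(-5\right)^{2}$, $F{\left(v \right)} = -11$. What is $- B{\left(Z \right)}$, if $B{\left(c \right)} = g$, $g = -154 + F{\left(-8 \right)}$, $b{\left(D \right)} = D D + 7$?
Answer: $165$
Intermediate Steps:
$b{\left(D \right)} = 7 + D^{2}$ ($b{\left(D \right)} = D^{2} + 7 = 7 + D^{2}$)
$n = 25$
$Z = 68$ ($Z = 25 + \left(7 + \left(\left(-1\right) \left(-6\right)\right)^{2}\right) = 25 + \left(7 + 6^{2}\right) = 25 + \left(7 + 36\right) = 25 + 43 = 68$)
$g = -165$ ($g = -154 - 11 = -165$)
$B{\left(c \right)} = -165$
$- B{\left(Z \right)} = \left(-1\right) \left(-165\right) = 165$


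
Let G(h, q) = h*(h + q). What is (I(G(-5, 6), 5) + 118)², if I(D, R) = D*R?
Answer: 8649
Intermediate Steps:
(I(G(-5, 6), 5) + 118)² = (-5*(-5 + 6)*5 + 118)² = (-5*1*5 + 118)² = (-5*5 + 118)² = (-25 + 118)² = 93² = 8649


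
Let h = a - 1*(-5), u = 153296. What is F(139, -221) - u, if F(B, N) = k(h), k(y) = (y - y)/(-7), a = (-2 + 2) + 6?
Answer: -153296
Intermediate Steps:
a = 6 (a = 0 + 6 = 6)
h = 11 (h = 6 - 1*(-5) = 6 + 5 = 11)
k(y) = 0 (k(y) = 0*(-⅐) = 0)
F(B, N) = 0
F(139, -221) - u = 0 - 1*153296 = 0 - 153296 = -153296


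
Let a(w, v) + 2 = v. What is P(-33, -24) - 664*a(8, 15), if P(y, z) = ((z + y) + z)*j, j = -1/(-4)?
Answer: -34609/4 ≈ -8652.3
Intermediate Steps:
a(w, v) = -2 + v
j = ¼ (j = -1*(-¼) = ¼ ≈ 0.25000)
P(y, z) = z/2 + y/4 (P(y, z) = ((z + y) + z)*(¼) = ((y + z) + z)*(¼) = (y + 2*z)*(¼) = z/2 + y/4)
P(-33, -24) - 664*a(8, 15) = ((½)*(-24) + (¼)*(-33)) - 664*(-2 + 15) = (-12 - 33/4) - 664*13 = -81/4 - 8632 = -34609/4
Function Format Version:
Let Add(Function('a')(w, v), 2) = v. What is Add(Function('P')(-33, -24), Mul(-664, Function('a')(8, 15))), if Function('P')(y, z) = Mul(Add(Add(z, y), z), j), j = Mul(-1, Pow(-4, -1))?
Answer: Rational(-34609, 4) ≈ -8652.3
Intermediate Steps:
Function('a')(w, v) = Add(-2, v)
j = Rational(1, 4) (j = Mul(-1, Rational(-1, 4)) = Rational(1, 4) ≈ 0.25000)
Function('P')(y, z) = Add(Mul(Rational(1, 2), z), Mul(Rational(1, 4), y)) (Function('P')(y, z) = Mul(Add(Add(z, y), z), Rational(1, 4)) = Mul(Add(Add(y, z), z), Rational(1, 4)) = Mul(Add(y, Mul(2, z)), Rational(1, 4)) = Add(Mul(Rational(1, 2), z), Mul(Rational(1, 4), y)))
Add(Function('P')(-33, -24), Mul(-664, Function('a')(8, 15))) = Add(Add(Mul(Rational(1, 2), -24), Mul(Rational(1, 4), -33)), Mul(-664, Add(-2, 15))) = Add(Add(-12, Rational(-33, 4)), Mul(-664, 13)) = Add(Rational(-81, 4), -8632) = Rational(-34609, 4)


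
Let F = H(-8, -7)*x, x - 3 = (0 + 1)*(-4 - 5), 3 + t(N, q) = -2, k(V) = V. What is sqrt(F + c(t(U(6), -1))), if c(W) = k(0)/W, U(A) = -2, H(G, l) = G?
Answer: 4*sqrt(3) ≈ 6.9282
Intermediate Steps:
t(N, q) = -5 (t(N, q) = -3 - 2 = -5)
x = -6 (x = 3 + (0 + 1)*(-4 - 5) = 3 + 1*(-9) = 3 - 9 = -6)
F = 48 (F = -8*(-6) = 48)
c(W) = 0 (c(W) = 0/W = 0)
sqrt(F + c(t(U(6), -1))) = sqrt(48 + 0) = sqrt(48) = 4*sqrt(3)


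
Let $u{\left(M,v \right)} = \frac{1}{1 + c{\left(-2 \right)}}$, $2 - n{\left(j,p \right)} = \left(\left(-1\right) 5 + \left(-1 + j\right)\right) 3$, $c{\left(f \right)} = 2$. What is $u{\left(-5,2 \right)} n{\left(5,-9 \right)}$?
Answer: $\frac{5}{3} \approx 1.6667$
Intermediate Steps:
$n{\left(j,p \right)} = 20 - 3 j$ ($n{\left(j,p \right)} = 2 - \left(\left(-1\right) 5 + \left(-1 + j\right)\right) 3 = 2 - \left(-5 + \left(-1 + j\right)\right) 3 = 2 - \left(-6 + j\right) 3 = 2 - \left(-18 + 3 j\right) = 20 - 3 j$)
$u{\left(M,v \right)} = \frac{1}{3}$ ($u{\left(M,v \right)} = \frac{1}{1 + 2} = \frac{1}{3}$)
$u{\left(-5,2 \right)} n{\left(5,-9 \right)} = \frac{20 - 15}{3} = \frac{1}{3} \cdot 5 = \frac{5}{3}$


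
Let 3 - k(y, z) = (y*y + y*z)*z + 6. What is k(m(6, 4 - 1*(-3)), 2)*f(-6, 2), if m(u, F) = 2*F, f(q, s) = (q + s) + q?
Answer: 4510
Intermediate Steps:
f(q, s) = s + 2*q
k(y, z) = -3 - z*(y² + y*z) (k(y, z) = 3 - ((y*y + y*z)*z + 6) = 3 - ((y² + y*z)*z + 6) = 3 - (z*(y² + y*z) + 6) = 3 - (6 + z*(y² + y*z)) = 3 + (-6 - z*(y² + y*z)) = -3 - z*(y² + y*z))
k(m(6, 4 - 1*(-3)), 2)*f(-6, 2) = (-3 - 1*2*(4 - 1*(-3))*2² - 1*2*(2*(4 - 1*(-3)))²)*(2 + 2*(-6)) = (-3 - 1*2*(4 + 3)*4 - 1*2*(2*(4 + 3))²)*(2 - 12) = (-3 - 1*2*7*4 - 1*2*(2*7)²)*(-10) = (-3 - 1*14*4 - 1*2*14²)*(-10) = (-3 - 56 - 1*2*196)*(-10) = (-3 - 56 - 392)*(-10) = -451*(-10) = 4510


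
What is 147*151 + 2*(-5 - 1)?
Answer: 22185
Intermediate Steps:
147*151 + 2*(-5 - 1) = 22197 + 2*(-6) = 22197 - 12 = 22185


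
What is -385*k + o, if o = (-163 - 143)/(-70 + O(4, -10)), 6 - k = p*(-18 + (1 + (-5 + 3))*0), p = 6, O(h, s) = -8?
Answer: -570519/13 ≈ -43886.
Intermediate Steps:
k = 114 (k = 6 - 6*(-18 + (1 + (-5 + 3))*0) = 6 - 6*(-18 + (1 - 2)*0) = 6 - 6*(-18 - 1*0) = 6 - 6*(-18 + 0) = 6 - 6*(-18) = 6 - 1*(-108) = 6 + 108 = 114)
o = 51/13 (o = (-163 - 143)/(-70 - 8) = -306/(-78) = -306*(-1/78) = 51/13 ≈ 3.9231)
-385*k + o = -385*114 + 51/13 = -43890 + 51/13 = -570519/13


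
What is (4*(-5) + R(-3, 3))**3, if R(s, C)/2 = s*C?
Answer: -54872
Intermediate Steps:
R(s, C) = 2*C*s (R(s, C) = 2*(s*C) = 2*(C*s) = 2*C*s)
(4*(-5) + R(-3, 3))**3 = (4*(-5) + 2*3*(-3))**3 = (-20 - 18)**3 = (-38)**3 = -54872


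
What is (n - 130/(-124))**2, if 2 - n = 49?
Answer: 8116801/3844 ≈ 2111.6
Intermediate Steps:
n = -47 (n = 2 - 1*49 = 2 - 49 = -47)
(n - 130/(-124))**2 = (-47 - 130/(-124))**2 = (-47 - 130*(-1/124))**2 = (-47 + 65/62)**2 = (-2849/62)**2 = 8116801/3844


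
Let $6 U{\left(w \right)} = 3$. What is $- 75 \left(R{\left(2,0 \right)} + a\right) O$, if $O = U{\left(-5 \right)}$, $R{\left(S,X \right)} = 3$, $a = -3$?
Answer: $0$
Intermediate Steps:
$U{\left(w \right)} = \frac{1}{2}$ ($U{\left(w \right)} = \frac{1}{6} \cdot 3 = \frac{1}{2}$)
$O = \frac{1}{2} \approx 0.5$
$- 75 \left(R{\left(2,0 \right)} + a\right) O = - 75 \left(3 - 3\right) \frac{1}{2} = - 75 \cdot 0 \cdot \frac{1}{2} = \left(-75\right) 0 = 0$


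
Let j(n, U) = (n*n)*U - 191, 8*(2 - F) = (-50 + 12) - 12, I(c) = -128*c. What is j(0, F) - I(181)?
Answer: 22977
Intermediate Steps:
F = 33/4 (F = 2 - ((-50 + 12) - 12)/8 = 2 - (-38 - 12)/8 = 2 - 1/8*(-50) = 2 + 25/4 = 33/4 ≈ 8.2500)
j(n, U) = -191 + U*n**2 (j(n, U) = n**2*U - 191 = U*n**2 - 191 = -191 + U*n**2)
j(0, F) - I(181) = (-191 + (33/4)*0**2) - (-128)*181 = (-191 + (33/4)*0) - 1*(-23168) = (-191 + 0) + 23168 = -191 + 23168 = 22977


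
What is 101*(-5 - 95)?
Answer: -10100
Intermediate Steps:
101*(-5 - 95) = 101*(-100) = -10100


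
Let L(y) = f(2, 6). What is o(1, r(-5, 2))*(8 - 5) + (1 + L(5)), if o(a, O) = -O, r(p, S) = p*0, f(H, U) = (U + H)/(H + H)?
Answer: 3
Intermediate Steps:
f(H, U) = (H + U)/(2*H) (f(H, U) = (H + U)/((2*H)) = (H + U)*(1/(2*H)) = (H + U)/(2*H))
L(y) = 2 (L(y) = (½)*(2 + 6)/2 = (½)*(½)*8 = 2)
r(p, S) = 0
o(1, r(-5, 2))*(8 - 5) + (1 + L(5)) = (-1*0)*(8 - 5) + (1 + 2) = 0*3 + 3 = 0 + 3 = 3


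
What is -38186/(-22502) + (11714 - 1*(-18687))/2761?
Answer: 394757424/31064011 ≈ 12.708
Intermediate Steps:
-38186/(-22502) + (11714 - 1*(-18687))/2761 = -38186*(-1/22502) + (11714 + 18687)*(1/2761) = 19093/11251 + 30401*(1/2761) = 19093/11251 + 30401/2761 = 394757424/31064011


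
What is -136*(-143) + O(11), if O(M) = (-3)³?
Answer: 19421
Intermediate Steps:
O(M) = -27
-136*(-143) + O(11) = -136*(-143) - 27 = 19448 - 27 = 19421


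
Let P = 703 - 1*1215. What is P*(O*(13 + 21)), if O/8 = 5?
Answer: -696320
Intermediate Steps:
O = 40 (O = 8*5 = 40)
P = -512 (P = 703 - 1215 = -512)
P*(O*(13 + 21)) = -20480*(13 + 21) = -20480*34 = -512*1360 = -696320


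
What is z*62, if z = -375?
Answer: -23250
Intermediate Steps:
z*62 = -375*62 = -23250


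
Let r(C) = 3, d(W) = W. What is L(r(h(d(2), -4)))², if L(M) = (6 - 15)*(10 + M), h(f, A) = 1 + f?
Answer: 13689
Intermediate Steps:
L(M) = -90 - 9*M (L(M) = -9*(10 + M) = -90 - 9*M)
L(r(h(d(2), -4)))² = (-90 - 9*3)² = (-90 - 27)² = (-117)² = 13689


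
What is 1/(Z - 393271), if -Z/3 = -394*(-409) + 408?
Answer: -1/877933 ≈ -1.1390e-6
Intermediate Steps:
Z = -484662 (Z = -3*(-394*(-409) + 408) = -3*(161146 + 408) = -3*161554 = -484662)
1/(Z - 393271) = 1/(-484662 - 393271) = 1/(-877933) = -1/877933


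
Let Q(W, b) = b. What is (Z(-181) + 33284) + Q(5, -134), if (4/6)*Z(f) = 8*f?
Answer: 30978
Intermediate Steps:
Z(f) = 12*f (Z(f) = 3*(8*f)/2 = 12*f)
(Z(-181) + 33284) + Q(5, -134) = (12*(-181) + 33284) - 134 = (-2172 + 33284) - 134 = 31112 - 134 = 30978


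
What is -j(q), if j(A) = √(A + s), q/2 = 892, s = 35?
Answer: -√1819 ≈ -42.650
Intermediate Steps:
q = 1784 (q = 2*892 = 1784)
j(A) = √(35 + A) (j(A) = √(A + 35) = √(35 + A))
-j(q) = -√(35 + 1784) = -√1819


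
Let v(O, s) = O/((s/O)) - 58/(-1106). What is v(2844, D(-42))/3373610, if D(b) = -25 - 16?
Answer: -4472848619/76489859530 ≈ -0.058476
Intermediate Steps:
D(b) = -41
v(O, s) = 29/553 + O**2/s (v(O, s) = O*(O/s) - 58*(-1/1106) = O**2/s + 29/553 = 29/553 + O**2/s)
v(2844, D(-42))/3373610 = (29/553 + 2844**2/(-41))/3373610 = (29/553 + 8088336*(-1/41))*(1/3373610) = (29/553 - 8088336/41)*(1/3373610) = -4472848619/22673*1/3373610 = -4472848619/76489859530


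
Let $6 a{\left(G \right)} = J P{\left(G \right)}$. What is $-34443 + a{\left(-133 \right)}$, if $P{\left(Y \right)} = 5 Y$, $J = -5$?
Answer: $- \frac{203333}{6} \approx -33889.0$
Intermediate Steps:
$a{\left(G \right)} = - \frac{25 G}{6}$ ($a{\left(G \right)} = \frac{\left(-5\right) 5 G}{6} = \frac{\left(-25\right) G}{6} = - \frac{25 G}{6}$)
$-34443 + a{\left(-133 \right)} = -34443 - - \frac{3325}{6} = -34443 + \frac{3325}{6} = - \frac{203333}{6}$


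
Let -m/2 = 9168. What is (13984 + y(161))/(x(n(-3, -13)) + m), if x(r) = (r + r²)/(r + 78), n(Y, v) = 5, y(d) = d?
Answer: -391345/507286 ≈ -0.77145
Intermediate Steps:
m = -18336 (m = -2*9168 = -18336)
x(r) = (r + r²)/(78 + r)
(13984 + y(161))/(x(n(-3, -13)) + m) = (13984 + 161)/(5*(1 + 5)/(78 + 5) - 18336) = 14145/(5*6/83 - 18336) = 14145/(5*(1/83)*6 - 18336) = 14145/(30/83 - 18336) = 14145/(-1521858/83) = 14145*(-83/1521858) = -391345/507286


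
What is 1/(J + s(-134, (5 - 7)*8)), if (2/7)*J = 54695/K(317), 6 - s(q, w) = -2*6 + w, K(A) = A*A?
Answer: 200978/7216117 ≈ 0.027851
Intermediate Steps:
K(A) = A**2
s(q, w) = 18 - w (s(q, w) = 6 - (-2*6 + w) = 6 - (-12 + w) = 6 + (12 - w) = 18 - w)
J = 382865/200978 (J = 7*(54695/(317**2))/2 = 7*(54695/100489)/2 = 7*(54695*(1/100489))/2 = (7/2)*(54695/100489) = 382865/200978 ≈ 1.9050)
1/(J + s(-134, (5 - 7)*8)) = 1/(382865/200978 + (18 - (5 - 7)*8)) = 1/(382865/200978 + (18 - (-2)*8)) = 1/(382865/200978 + (18 - 1*(-16))) = 1/(382865/200978 + (18 + 16)) = 1/(382865/200978 + 34) = 1/(7216117/200978) = 200978/7216117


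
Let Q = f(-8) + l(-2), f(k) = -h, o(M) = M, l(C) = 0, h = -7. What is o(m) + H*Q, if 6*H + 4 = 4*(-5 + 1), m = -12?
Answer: -106/3 ≈ -35.333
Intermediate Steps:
H = -10/3 (H = -⅔ + (4*(-5 + 1))/6 = -⅔ + (4*(-4))/6 = -⅔ + (⅙)*(-16) = -⅔ - 8/3 = -10/3 ≈ -3.3333)
f(k) = 7 (f(k) = -1*(-7) = 7)
Q = 7 (Q = 7 + 0 = 7)
o(m) + H*Q = -12 - 10/3*7 = -12 - 70/3 = -106/3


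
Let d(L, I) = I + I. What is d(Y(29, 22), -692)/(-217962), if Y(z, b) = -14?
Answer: 692/108981 ≈ 0.0063497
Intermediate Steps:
d(L, I) = 2*I
d(Y(29, 22), -692)/(-217962) = (2*(-692))/(-217962) = -1384*(-1/217962) = 692/108981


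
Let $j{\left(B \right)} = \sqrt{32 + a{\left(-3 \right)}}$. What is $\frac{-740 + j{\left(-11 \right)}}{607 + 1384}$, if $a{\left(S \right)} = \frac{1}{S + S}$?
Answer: $- \frac{740}{1991} + \frac{\sqrt{1146}}{11946} \approx -0.36884$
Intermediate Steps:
$a{\left(S \right)} = \frac{1}{2 S}$
$j{\left(B \right)} = \frac{\sqrt{1146}}{6}$ ($j{\left(B \right)} = \sqrt{32 + \frac{1}{2 \left(-3\right)}} = \sqrt{32 + \frac{1}{2} \left(- \frac{1}{3}\right)} = \sqrt{32 - \frac{1}{6}} = \sqrt{\frac{191}{6}} = \frac{\sqrt{1146}}{6}$)
$\frac{-740 + j{\left(-11 \right)}}{607 + 1384} = \frac{-740 + \frac{\sqrt{1146}}{6}}{607 + 1384} = \frac{-740 + \frac{\sqrt{1146}}{6}}{1991} = \left(-740 + \frac{\sqrt{1146}}{6}\right) \frac{1}{1991} = - \frac{740}{1991} + \frac{\sqrt{1146}}{11946}$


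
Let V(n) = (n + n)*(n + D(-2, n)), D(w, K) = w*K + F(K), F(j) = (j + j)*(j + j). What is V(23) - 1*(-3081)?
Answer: 99359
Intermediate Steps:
F(j) = 4*j² (F(j) = (2*j)*(2*j) = 4*j²)
D(w, K) = 4*K² + K*w (D(w, K) = w*K + 4*K² = K*w + 4*K² = 4*K² + K*w)
V(n) = 2*n*(n + n*(-2 + 4*n)) (V(n) = (n + n)*(n + n*(-2 + 4*n)) = (2*n)*(n + n*(-2 + 4*n)) = 2*n*(n + n*(-2 + 4*n)))
V(23) - 1*(-3081) = 23²*(-2 + 8*23) - 1*(-3081) = 529*(-2 + 184) + 3081 = 529*182 + 3081 = 96278 + 3081 = 99359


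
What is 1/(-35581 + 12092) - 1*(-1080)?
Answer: 25368119/23489 ≈ 1080.0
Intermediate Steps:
1/(-35581 + 12092) - 1*(-1080) = 1/(-23489) + 1080 = -1/23489 + 1080 = 25368119/23489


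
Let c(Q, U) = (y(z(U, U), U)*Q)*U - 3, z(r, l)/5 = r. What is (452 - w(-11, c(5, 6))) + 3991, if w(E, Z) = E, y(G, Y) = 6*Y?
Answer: 4454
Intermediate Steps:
z(r, l) = 5*r
c(Q, U) = -3 + 6*Q*U**2 (c(Q, U) = ((6*U)*Q)*U - 3 = (6*Q*U)*U - 3 = 6*Q*U**2 - 3 = -3 + 6*Q*U**2)
(452 - w(-11, c(5, 6))) + 3991 = (452 - 1*(-11)) + 3991 = (452 + 11) + 3991 = 463 + 3991 = 4454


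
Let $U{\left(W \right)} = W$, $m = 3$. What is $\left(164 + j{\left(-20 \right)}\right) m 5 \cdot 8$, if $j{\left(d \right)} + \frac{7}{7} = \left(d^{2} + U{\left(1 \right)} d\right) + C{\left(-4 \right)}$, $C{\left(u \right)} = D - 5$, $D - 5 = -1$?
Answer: $65040$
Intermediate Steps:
$D = 4$ ($D = 5 - 1 = 4$)
$C{\left(u \right)} = -1$ ($C{\left(u \right)} = 4 - 5 = -1$)
$j{\left(d \right)} = -2 + d + d^{2}$ ($j{\left(d \right)} = -1 - \left(1 - d - d^{2}\right) = -1 + \left(-1 + d + d^{2}\right) = -2 + d + d^{2}$)
$\left(164 + j{\left(-20 \right)}\right) m 5 \cdot 8 = \left(164 - \left(22 - 400\right)\right) 3 \cdot 5 \cdot 8 = \left(164 - -378\right) 15 \cdot 8 = \left(164 + 378\right) 120 = 542 \cdot 120 = 65040$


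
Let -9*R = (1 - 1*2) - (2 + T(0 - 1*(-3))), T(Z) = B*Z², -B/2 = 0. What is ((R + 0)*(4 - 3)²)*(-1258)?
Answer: -1258/3 ≈ -419.33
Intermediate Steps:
B = 0 (B = -2*0 = 0)
T(Z) = 0 (T(Z) = 0*Z² = 0)
R = ⅓ (R = -((1 - 1*2) - (2 + 0))/9 = -((1 - 2) - 1*2)/9 = -(-1 - 2)/9 = -⅑*(-3) = ⅓ ≈ 0.33333)
((R + 0)*(4 - 3)²)*(-1258) = ((⅓ + 0)*(4 - 3)²)*(-1258) = ((⅓)*1²)*(-1258) = ((⅓)*1)*(-1258) = (⅓)*(-1258) = -1258/3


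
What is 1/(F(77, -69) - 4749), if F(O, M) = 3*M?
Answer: -1/4956 ≈ -0.00020178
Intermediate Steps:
1/(F(77, -69) - 4749) = 1/(3*(-69) - 4749) = 1/(-207 - 4749) = 1/(-4956) = -1/4956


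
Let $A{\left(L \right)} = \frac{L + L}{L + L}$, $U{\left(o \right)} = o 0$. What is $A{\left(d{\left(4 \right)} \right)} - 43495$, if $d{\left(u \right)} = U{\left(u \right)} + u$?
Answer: $-43494$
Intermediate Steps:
$U{\left(o \right)} = 0$
$d{\left(u \right)} = u$ ($d{\left(u \right)} = 0 + u = u$)
$A{\left(L \right)} = 1$ ($A{\left(L \right)} = \frac{2 L}{2 L} = 2 L \frac{1}{2 L} = 1$)
$A{\left(d{\left(4 \right)} \right)} - 43495 = 1 - 43495 = -43494$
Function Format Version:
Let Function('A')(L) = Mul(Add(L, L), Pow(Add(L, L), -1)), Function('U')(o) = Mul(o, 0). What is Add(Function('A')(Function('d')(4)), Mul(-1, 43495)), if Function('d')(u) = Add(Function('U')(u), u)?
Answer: -43494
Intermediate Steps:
Function('U')(o) = 0
Function('d')(u) = u (Function('d')(u) = Add(0, u) = u)
Function('A')(L) = 1 (Function('A')(L) = Mul(Mul(2, L), Pow(Mul(2, L), -1)) = Mul(Mul(2, L), Mul(Rational(1, 2), Pow(L, -1))) = 1)
Add(Function('A')(Function('d')(4)), Mul(-1, 43495)) = Add(1, Mul(-1, 43495)) = Add(1, -43495) = -43494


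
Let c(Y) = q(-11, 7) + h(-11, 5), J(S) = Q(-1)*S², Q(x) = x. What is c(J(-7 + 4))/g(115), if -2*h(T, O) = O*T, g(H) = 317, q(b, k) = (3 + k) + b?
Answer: 53/634 ≈ 0.083596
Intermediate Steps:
q(b, k) = 3 + b + k
h(T, O) = -O*T/2
J(S) = -S²
c(Y) = 53/2 (c(Y) = (3 - 11 + 7) - ½*5*(-11) = -1 + 55/2 = 53/2)
c(J(-7 + 4))/g(115) = (53/2)/317 = (53/2)*(1/317) = 53/634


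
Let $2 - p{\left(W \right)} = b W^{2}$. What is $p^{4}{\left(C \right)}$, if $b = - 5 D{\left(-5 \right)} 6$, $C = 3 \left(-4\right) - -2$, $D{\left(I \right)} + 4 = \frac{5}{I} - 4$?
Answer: $531283553495136016$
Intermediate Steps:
$D{\left(I \right)} = -8 + \frac{5}{I}$ ($D{\left(I \right)} = -4 + \left(\frac{5}{I} - 4\right) = -4 - \left(4 - \frac{5}{I}\right) = -8 + \frac{5}{I}$)
$C = -10$ ($C = -12 + 2 = -10$)
$b = 270$ ($b = - 5 \left(-8 + \frac{5}{-5}\right) 6 = - 5 \left(-8 + 5 \left(- \frac{1}{5}\right)\right) 6 = - 5 \left(-8 - 1\right) 6 = \left(-5\right) \left(-9\right) 6 = 45 \cdot 6 = 270$)
$p{\left(W \right)} = 2 - 270 W^{2}$
$p^{4}{\left(C \right)} = \left(2 - 270 \left(-10\right)^{2}\right)^{4} = \left(2 - 27000\right)^{4} = \left(-26998\right)^{4} = 531283553495136016$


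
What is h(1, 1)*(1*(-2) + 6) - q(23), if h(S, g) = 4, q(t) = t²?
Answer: -513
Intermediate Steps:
h(1, 1)*(1*(-2) + 6) - q(23) = 4*(1*(-2) + 6) - 1*23² = 4*(-2 + 6) - 1*529 = 4*4 - 529 = 16 - 529 = -513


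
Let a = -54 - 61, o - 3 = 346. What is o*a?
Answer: -40135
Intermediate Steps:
o = 349 (o = 3 + 346 = 349)
a = -115
o*a = 349*(-115) = -40135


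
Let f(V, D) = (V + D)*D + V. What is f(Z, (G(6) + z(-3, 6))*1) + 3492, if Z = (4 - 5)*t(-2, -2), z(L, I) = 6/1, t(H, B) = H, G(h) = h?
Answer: 3662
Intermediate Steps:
z(L, I) = 6 (z(L, I) = 6*1 = 6)
Z = 2 (Z = (4 - 5)*(-2) = -1*(-2) = 2)
f(V, D) = V + D*(D + V) (f(V, D) = (D + V)*D + V = D*(D + V) + V = V + D*(D + V))
f(Z, (G(6) + z(-3, 6))*1) + 3492 = (2 + ((6 + 6)*1)**2 + ((6 + 6)*1)*2) + 3492 = (2 + (12*1)**2 + (12*1)*2) + 3492 = (2 + 12**2 + 12*2) + 3492 = (2 + 144 + 24) + 3492 = 170 + 3492 = 3662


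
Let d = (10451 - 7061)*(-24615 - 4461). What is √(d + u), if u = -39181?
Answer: I*√98606821 ≈ 9930.1*I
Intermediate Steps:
d = -98567640 (d = 3390*(-29076) = -98567640)
√(d + u) = √(-98567640 - 39181) = √(-98606821) = I*√98606821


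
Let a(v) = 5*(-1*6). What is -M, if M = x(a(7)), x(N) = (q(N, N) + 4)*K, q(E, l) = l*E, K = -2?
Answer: 1808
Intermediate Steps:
a(v) = -30 (a(v) = 5*(-6) = -30)
q(E, l) = E*l
x(N) = -8 - 2*N² (x(N) = (N*N + 4)*(-2) = (N² + 4)*(-2) = (4 + N²)*(-2) = -8 - 2*N²)
M = -1808 (M = -8 - 2*(-30)² = -8 - 2*900 = -8 - 1800 = -1808)
-M = -1*(-1808) = 1808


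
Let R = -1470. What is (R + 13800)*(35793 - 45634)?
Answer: -121339530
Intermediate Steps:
(R + 13800)*(35793 - 45634) = (-1470 + 13800)*(35793 - 45634) = 12330*(-9841) = -121339530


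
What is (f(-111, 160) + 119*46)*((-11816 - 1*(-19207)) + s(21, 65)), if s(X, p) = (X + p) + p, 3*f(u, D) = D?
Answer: 41687148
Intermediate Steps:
f(u, D) = D/3
s(X, p) = X + 2*p
(f(-111, 160) + 119*46)*((-11816 - 1*(-19207)) + s(21, 65)) = ((⅓)*160 + 119*46)*((-11816 - 1*(-19207)) + (21 + 2*65)) = (160/3 + 5474)*((-11816 + 19207) + (21 + 130)) = 16582*(7391 + 151)/3 = (16582/3)*7542 = 41687148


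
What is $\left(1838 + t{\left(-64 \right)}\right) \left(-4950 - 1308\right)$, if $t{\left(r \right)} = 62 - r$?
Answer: $-12290712$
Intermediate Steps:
$\left(1838 + t{\left(-64 \right)}\right) \left(-4950 - 1308\right) = \left(1838 + \left(62 - -64\right)\right) \left(-4950 - 1308\right) = \left(1838 + \left(62 + 64\right)\right) \left(-6258\right) = \left(1838 + 126\right) \left(-6258\right) = 1964 \left(-6258\right) = -12290712$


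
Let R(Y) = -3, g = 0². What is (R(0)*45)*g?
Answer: 0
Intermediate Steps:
g = 0
(R(0)*45)*g = -3*45*0 = -135*0 = 0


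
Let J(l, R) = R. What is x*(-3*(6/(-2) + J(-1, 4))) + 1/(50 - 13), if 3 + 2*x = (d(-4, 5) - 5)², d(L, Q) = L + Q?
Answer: -1441/74 ≈ -19.473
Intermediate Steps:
x = 13/2 (x = -3/2 + ((-4 + 5) - 5)²/2 = -3/2 + (1 - 5)²/2 = -3/2 + (½)*(-4)² = -3/2 + (½)*16 = -3/2 + 8 = 13/2 ≈ 6.5000)
x*(-3*(6/(-2) + J(-1, 4))) + 1/(50 - 13) = 13*(-3*(6/(-2) + 4))/2 + 1/(50 - 13) = 13*(-3*(6*(-½) + 4))/2 + 1/37 = 13*(-3*(-3 + 4))/2 + 1/37 = 13*(-3*1)/2 + 1/37 = (13/2)*(-3) + 1/37 = -39/2 + 1/37 = -1441/74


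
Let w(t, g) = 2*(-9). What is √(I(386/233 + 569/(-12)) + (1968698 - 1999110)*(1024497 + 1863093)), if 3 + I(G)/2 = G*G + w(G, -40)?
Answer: I*√686522577903295102/2796 ≈ 2.9634e+5*I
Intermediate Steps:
w(t, g) = -18
I(G) = -42 + 2*G² (I(G) = -6 + 2*(G*G - 18) = -6 + 2*(G² - 18) = -6 + 2*(-18 + G²) = -6 + (-36 + 2*G²) = -42 + 2*G²)
√(I(386/233 + 569/(-12)) + (1968698 - 1999110)*(1024497 + 1863093)) = √((-42 + 2*(386/233 + 569/(-12))²) + (1968698 - 1999110)*(1024497 + 1863093)) = √((-42 + 2*(386*(1/233) + 569*(-1/12))²) - 30412*2887590) = √((-42 + 2*(386/233 - 569/12)²) - 87817387080) = √((-42 + 2*(-127945/2796)²) - 87817387080) = √((-42 + 2*(16369923025/7817616)) - 87817387080) = √((-42 + 16369923025/3908808) - 87817387080) = √(16205753089/3908808 - 87817387080) = √(-343261288951647551/3908808) = I*√686522577903295102/2796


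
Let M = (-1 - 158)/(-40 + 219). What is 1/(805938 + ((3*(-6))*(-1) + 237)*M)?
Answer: 179/144222357 ≈ 1.2411e-6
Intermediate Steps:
M = -159/179 ≈ -0.88827
1/(805938 + ((3*(-6))*(-1) + 237)*M) = 1/(805938 + ((3*(-6))*(-1) + 237)*(-159/179)) = 1/(805938 + (-18*(-1) + 237)*(-159/179)) = 1/(805938 + (18 + 237)*(-159/179)) = 1/(805938 + 255*(-159/179)) = 1/(805938 - 40545/179) = 1/(144222357/179) = 179/144222357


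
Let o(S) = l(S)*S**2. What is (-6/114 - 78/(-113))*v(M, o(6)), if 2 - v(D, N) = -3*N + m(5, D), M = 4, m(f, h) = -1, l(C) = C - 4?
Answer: 299811/2147 ≈ 139.64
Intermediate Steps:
l(C) = -4 + C
o(S) = S**2*(-4 + S) (o(S) = (-4 + S)*S**2 = S**2*(-4 + S))
v(D, N) = 3 + 3*N (v(D, N) = 2 - (-3*N - 1) = 2 - (-1 - 3*N) = 2 + (1 + 3*N) = 3 + 3*N)
(-6/114 - 78/(-113))*v(M, o(6)) = (-6/114 - 78/(-113))*(3 + 3*(6**2*(-4 + 6))) = (-6*1/114 - 78*(-1/113))*(3 + 3*(36*2)) = (-1/19 + 78/113)*(3 + 3*72) = 1369*(3 + 216)/2147 = (1369/2147)*219 = 299811/2147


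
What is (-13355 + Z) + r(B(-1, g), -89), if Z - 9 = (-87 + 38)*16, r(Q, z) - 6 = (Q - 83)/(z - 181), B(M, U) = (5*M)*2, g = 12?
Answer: -1271129/90 ≈ -14124.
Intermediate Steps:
B(M, U) = 10*M
r(Q, z) = 6 + (-83 + Q)/(-181 + z) (r(Q, z) = 6 + (Q - 83)/(z - 181) = 6 + (-83 + Q)/(-181 + z))
Z = -775 (Z = 9 + (-87 + 38)*16 = 9 - 49*16 = 9 - 784 = -775)
(-13355 + Z) + r(B(-1, g), -89) = (-13355 - 775) + (-1169 + 10*(-1) + 6*(-89))/(-181 - 89) = -14130 + (-1169 - 10 - 534)/(-270) = -14130 - 1/270*(-1713) = -14130 + 571/90 = -1271129/90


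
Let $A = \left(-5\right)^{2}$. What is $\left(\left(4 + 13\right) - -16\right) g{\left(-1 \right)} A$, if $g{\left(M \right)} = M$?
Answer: $-825$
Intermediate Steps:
$A = 25$
$\left(\left(4 + 13\right) - -16\right) g{\left(-1 \right)} A = \left(\left(4 + 13\right) - -16\right) \left(-1\right) 25 = \left(17 + 16\right) \left(-1\right) 25 = 33 \left(-1\right) 25 = \left(-33\right) 25 = -825$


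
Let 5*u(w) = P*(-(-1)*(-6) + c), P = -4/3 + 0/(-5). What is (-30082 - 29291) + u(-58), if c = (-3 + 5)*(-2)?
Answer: -178111/3 ≈ -59370.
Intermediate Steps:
c = -4 (c = 2*(-2) = -4)
P = -4/3 (P = -4*⅓ + 0*(-⅕) = -4/3 + 0 = -4/3 ≈ -1.3333)
u(w) = 8/3 (u(w) = (-4*(-(-1)*(-6) - 4)/3)/5 = (-4*(-1*6 - 4)/3)/5 = (-4*(-6 - 4)/3)/5 = (-4/3*(-10))/5 = (⅕)*(40/3) = 8/3)
(-30082 - 29291) + u(-58) = (-30082 - 29291) + 8/3 = -59373 + 8/3 = -178111/3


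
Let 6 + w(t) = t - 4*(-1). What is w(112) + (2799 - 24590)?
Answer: -21681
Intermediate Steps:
w(t) = -2 + t (w(t) = -6 + (t - 4*(-1)) = -6 + (t + 4) = -6 + (4 + t) = -2 + t)
w(112) + (2799 - 24590) = (-2 + 112) + (2799 - 24590) = 110 - 21791 = -21681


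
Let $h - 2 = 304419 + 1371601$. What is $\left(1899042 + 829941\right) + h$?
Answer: $4405005$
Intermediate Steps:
$h = 1676022$ ($h = 2 + \left(304419 + 1371601\right) = 2 + 1676020 = 1676022$)
$\left(1899042 + 829941\right) + h = \left(1899042 + 829941\right) + 1676022 = 2728983 + 1676022 = 4405005$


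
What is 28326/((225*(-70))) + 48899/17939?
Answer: 43669856/47089875 ≈ 0.92737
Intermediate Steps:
28326/((225*(-70))) + 48899/17939 = 28326/(-15750) + 48899*(1/17939) = 28326*(-1/15750) + 48899/17939 = -4721/2625 + 48899/17939 = 43669856/47089875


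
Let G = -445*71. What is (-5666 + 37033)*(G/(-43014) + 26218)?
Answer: 35374844618449/43014 ≈ 8.2240e+8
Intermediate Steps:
G = -31595
(-5666 + 37033)*(G/(-43014) + 26218) = (-5666 + 37033)*(-31595/(-43014) + 26218) = 31367*(-31595*(-1/43014) + 26218) = 31367*(31595/43014 + 26218) = 31367*(1127772647/43014) = 35374844618449/43014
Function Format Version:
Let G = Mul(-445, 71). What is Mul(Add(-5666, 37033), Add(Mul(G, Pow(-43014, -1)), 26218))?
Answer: Rational(35374844618449, 43014) ≈ 8.2240e+8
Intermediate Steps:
G = -31595
Mul(Add(-5666, 37033), Add(Mul(G, Pow(-43014, -1)), 26218)) = Mul(Add(-5666, 37033), Add(Mul(-31595, Pow(-43014, -1)), 26218)) = Mul(31367, Add(Mul(-31595, Rational(-1, 43014)), 26218)) = Mul(31367, Add(Rational(31595, 43014), 26218)) = Mul(31367, Rational(1127772647, 43014)) = Rational(35374844618449, 43014)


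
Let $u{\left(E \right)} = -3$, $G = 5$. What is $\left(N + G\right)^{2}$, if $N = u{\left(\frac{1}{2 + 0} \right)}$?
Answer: $4$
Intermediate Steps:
$N = -3$
$\left(N + G\right)^{2} = \left(-3 + 5\right)^{2} = 2^{2} = 4$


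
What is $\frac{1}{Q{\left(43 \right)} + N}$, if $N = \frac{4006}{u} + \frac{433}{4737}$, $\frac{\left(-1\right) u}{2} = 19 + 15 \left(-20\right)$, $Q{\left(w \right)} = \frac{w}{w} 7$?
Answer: $\frac{1331097}{18927563} \approx 0.070326$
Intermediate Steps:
$Q{\left(w \right)} = 7$ ($Q{\left(w \right)} = 1 \cdot 7 = 7$)
$u = 562$ ($u = - 2 \left(19 + 15 \left(-20\right)\right) = - 2 \left(19 - 300\right) = \left(-2\right) \left(-281\right) = 562$)
$N = \frac{9609884}{1331097}$ ($N = \frac{4006}{562} + \frac{433}{4737} = 4006 \cdot \frac{1}{562} + 433 \cdot \frac{1}{4737} = \frac{2003}{281} + \frac{433}{4737} = \frac{9609884}{1331097} \approx 7.2195$)
$\frac{1}{Q{\left(43 \right)} + N} = \frac{1}{7 + \frac{9609884}{1331097}} = \frac{1}{\frac{18927563}{1331097}} = \frac{1331097}{18927563}$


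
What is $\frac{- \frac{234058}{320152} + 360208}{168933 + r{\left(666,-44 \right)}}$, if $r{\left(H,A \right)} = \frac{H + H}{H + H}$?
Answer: $\frac{57660538779}{27042278984} \approx 2.1322$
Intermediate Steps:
$r{\left(H,A \right)} = 1$ ($r{\left(H,A \right)} = \frac{2 H}{2 H} = 2 H \frac{1}{2 H} = 1$)
$\frac{- \frac{234058}{320152} + 360208}{168933 + r{\left(666,-44 \right)}} = \frac{- \frac{234058}{320152} + 360208}{168933 + 1} = \frac{\left(-234058\right) \frac{1}{320152} + 360208}{168934} = \left(- \frac{117029}{160076} + 360208\right) \frac{1}{168934} = \frac{57660538779}{160076} \cdot \frac{1}{168934} = \frac{57660538779}{27042278984}$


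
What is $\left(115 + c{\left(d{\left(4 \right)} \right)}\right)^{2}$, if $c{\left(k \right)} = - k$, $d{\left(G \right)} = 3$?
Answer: $12544$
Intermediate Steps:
$\left(115 + c{\left(d{\left(4 \right)} \right)}\right)^{2} = \left(115 - 3\right)^{2} = 112^{2} = 12544$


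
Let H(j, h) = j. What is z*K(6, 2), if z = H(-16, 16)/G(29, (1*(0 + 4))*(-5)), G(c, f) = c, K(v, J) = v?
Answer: -96/29 ≈ -3.3103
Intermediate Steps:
z = -16/29 ≈ -0.55172
z*K(6, 2) = -16/29*6 = -96/29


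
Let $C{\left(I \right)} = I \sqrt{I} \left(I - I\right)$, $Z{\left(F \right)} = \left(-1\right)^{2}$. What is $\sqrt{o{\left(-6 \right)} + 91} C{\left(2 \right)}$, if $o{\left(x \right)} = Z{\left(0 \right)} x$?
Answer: $0$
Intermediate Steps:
$Z{\left(F \right)} = 1$
$o{\left(x \right)} = x$ ($o{\left(x \right)} = 1 x = x$)
$C{\left(I \right)} = 0$ ($C{\left(I \right)} = I^{\frac{3}{2}} \cdot 0 = 0$)
$\sqrt{o{\left(-6 \right)} + 91} C{\left(2 \right)} = \sqrt{-6 + 91} \cdot 0 = \sqrt{85} \cdot 0 = 0$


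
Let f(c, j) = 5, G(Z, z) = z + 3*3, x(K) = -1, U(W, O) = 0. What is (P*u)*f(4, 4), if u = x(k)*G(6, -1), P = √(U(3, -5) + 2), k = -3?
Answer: -40*√2 ≈ -56.569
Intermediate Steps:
G(Z, z) = 9 + z (G(Z, z) = z + 9 = 9 + z)
P = √2 (P = √(0 + 2) = √2 ≈ 1.4142)
u = -8 (u = -(9 - 1) = -1*8 = -8)
(P*u)*f(4, 4) = (√2*(-8))*5 = -8*√2*5 = -40*√2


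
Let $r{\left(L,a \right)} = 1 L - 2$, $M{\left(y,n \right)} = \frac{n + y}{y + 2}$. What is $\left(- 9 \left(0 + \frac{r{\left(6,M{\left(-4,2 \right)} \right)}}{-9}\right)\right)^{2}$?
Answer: $16$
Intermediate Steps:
$M{\left(y,n \right)} = \frac{n + y}{2 + y}$
$r{\left(L,a \right)} = -2 + L$ ($r{\left(L,a \right)} = L - 2 = -2 + L$)
$\left(- 9 \left(0 + \frac{r{\left(6,M{\left(-4,2 \right)} \right)}}{-9}\right)\right)^{2} = \left(- 9 \left(0 + \frac{-2 + 6}{-9}\right)\right)^{2} = \left(- 9 \left(0 + 4 \left(- \frac{1}{9}\right)\right)\right)^{2} = \left(- 9 \left(0 - \frac{4}{9}\right)\right)^{2} = \left(\left(-9\right) \left(- \frac{4}{9}\right)\right)^{2} = 4^{2} = 16$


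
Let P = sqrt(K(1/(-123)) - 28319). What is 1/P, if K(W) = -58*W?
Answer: -I*sqrt(428431017)/3483179 ≈ -0.0059424*I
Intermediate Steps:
P = I*sqrt(428431017)/123 (P = sqrt(-58/(-123) - 28319) = sqrt(-58*(-1/123) - 28319) = sqrt(58/123 - 28319) = sqrt(-3483179/123) = I*sqrt(428431017)/123 ≈ 168.28*I)
1/P = 1/(I*sqrt(428431017)/123) = -I*sqrt(428431017)/3483179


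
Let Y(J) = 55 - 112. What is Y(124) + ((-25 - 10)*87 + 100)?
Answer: -3002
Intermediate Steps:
Y(J) = -57
Y(124) + ((-25 - 10)*87 + 100) = -57 + ((-25 - 10)*87 + 100) = -57 + (-35*87 + 100) = -57 + (-3045 + 100) = -57 - 2945 = -3002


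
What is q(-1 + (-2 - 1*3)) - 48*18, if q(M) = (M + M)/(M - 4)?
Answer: -4314/5 ≈ -862.80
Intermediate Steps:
q(M) = 2*M/(-4 + M) (q(M) = (2*M)/(-4 + M) = 2*M/(-4 + M))
q(-1 + (-2 - 1*3)) - 48*18 = 2*(-1 + (-2 - 1*3))/(-4 + (-1 + (-2 - 1*3))) - 48*18 = 2*(-1 + (-2 - 3))/(-4 + (-1 + (-2 - 3))) - 864 = 2*(-1 - 5)/(-4 + (-1 - 5)) - 864 = 2*(-6)/(-4 - 6) - 864 = 2*(-6)/(-10) - 864 = 2*(-6)*(-1/10) - 864 = 6/5 - 864 = -4314/5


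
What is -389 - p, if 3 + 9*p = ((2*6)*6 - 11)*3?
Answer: -409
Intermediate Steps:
p = 20 (p = -1/3 + (((2*6)*6 - 11)*3)/9 = -1/3 + ((12*6 - 11)*3)/9 = -1/3 + ((72 - 11)*3)/9 = -1/3 + (61*3)/9 = -1/3 + (1/9)*183 = -1/3 + 61/3 = 20)
-389 - p = -389 - 1*20 = -389 - 20 = -409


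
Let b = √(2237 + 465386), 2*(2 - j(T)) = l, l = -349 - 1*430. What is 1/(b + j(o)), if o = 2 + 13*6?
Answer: -1566/1257403 + 52*√2767/1257403 ≈ 0.00092995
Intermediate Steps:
l = -779 (l = -349 - 430 = -779)
o = 80 (o = 2 + 78 = 80)
j(T) = 783/2 (j(T) = 2 - ½*(-779) = 2 + 779/2 = 783/2)
b = 13*√2767 (b = √467623 = 13*√2767 ≈ 683.83)
1/(b + j(o)) = 1/(13*√2767 + 783/2) = 1/(783/2 + 13*√2767)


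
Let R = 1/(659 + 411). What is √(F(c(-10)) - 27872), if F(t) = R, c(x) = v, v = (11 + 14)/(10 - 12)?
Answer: 3*I*√3545627970/1070 ≈ 166.95*I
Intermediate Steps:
v = -25/2 (v = 25/(-2) = 25*(-½) = -25/2 ≈ -12.500)
c(x) = -25/2
R = 1/1070 ≈ 0.00093458
F(t) = 1/1070
√(F(c(-10)) - 27872) = √(1/1070 - 27872) = √(-29823039/1070) = 3*I*√3545627970/1070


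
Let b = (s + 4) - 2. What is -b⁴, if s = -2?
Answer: 0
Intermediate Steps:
b = 0 (b = (-2 + 4) - 2 = 2 - 2 = 0)
-b⁴ = -1*0⁴ = -1*0 = 0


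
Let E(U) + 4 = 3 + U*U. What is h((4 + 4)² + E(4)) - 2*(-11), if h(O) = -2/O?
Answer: 1736/79 ≈ 21.975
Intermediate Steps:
E(U) = -1 + U² (E(U) = -4 + (3 + U*U) = -4 + (3 + U²) = -1 + U²)
h((4 + 4)² + E(4)) - 2*(-11) = -2/((4 + 4)² + (-1 + 4²)) - 2*(-11) = -2/(8² + (-1 + 16)) + 22 = -2/(64 + 15) + 22 = -2/79 + 22 = 1736/79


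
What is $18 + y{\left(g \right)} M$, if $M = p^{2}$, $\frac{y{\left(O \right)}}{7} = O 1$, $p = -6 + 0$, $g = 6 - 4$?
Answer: $522$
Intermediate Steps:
$g = 2$
$p = -6$
$y{\left(O \right)} = 7 O$ ($y{\left(O \right)} = 7 O 1 = 7 O$)
$M = 36$ ($M = \left(-6\right)^{2} = 36$)
$18 + y{\left(g \right)} M = 18 + 7 \cdot 2 \cdot 36 = 18 + 14 \cdot 36 = 18 + 504 = 522$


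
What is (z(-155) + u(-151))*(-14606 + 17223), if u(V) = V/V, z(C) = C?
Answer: -403018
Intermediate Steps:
u(V) = 1
(z(-155) + u(-151))*(-14606 + 17223) = (-155 + 1)*(-14606 + 17223) = -154*2617 = -403018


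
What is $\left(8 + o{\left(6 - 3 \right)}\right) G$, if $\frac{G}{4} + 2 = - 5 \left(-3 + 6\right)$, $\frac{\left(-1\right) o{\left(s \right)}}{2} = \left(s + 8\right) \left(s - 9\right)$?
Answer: $-9520$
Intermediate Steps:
$o{\left(s \right)} = - 2 \left(-9 + s\right) \left(8 + s\right)$ ($o{\left(s \right)} = - 2 \left(s + 8\right) \left(s - 9\right) = - 2 \left(8 + s\right) \left(-9 + s\right) = - 2 \left(-9 + s\right) \left(8 + s\right)$)
$G = -68$ ($G = -8 + 4 \left(- 5 \left(-3 + 6\right)\right) = -8 + 4 \left(\left(-5\right) 3\right) = -8 + 4 \left(-15\right) = -8 - 60 = -68$)
$\left(8 + o{\left(6 - 3 \right)}\right) G = \left(8 + \left(144 - 2 \left(6 - 3\right)^{2} + 2 \left(6 - 3\right)\right)\right) \left(-68\right) = \left(8 + \left(144 - 2 \cdot 3^{2} + 2 \cdot 3\right)\right) \left(-68\right) = \left(8 + \left(144 - 18 + 6\right)\right) \left(-68\right) = \left(8 + 132\right) \left(-68\right) = 140 \left(-68\right) = -9520$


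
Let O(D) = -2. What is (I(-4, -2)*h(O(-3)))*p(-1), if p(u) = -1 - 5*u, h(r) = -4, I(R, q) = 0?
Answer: 0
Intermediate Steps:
(I(-4, -2)*h(O(-3)))*p(-1) = (0*(-4))*(-1 - 5*(-1)) = 0*(-1 + 5) = 0*4 = 0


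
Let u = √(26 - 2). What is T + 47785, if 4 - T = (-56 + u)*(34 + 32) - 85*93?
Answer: 59390 - 132*√6 ≈ 59067.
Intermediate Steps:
u = 2*√6 (u = √24 = 2*√6 ≈ 4.8990)
T = 11605 - 132*√6 (T = 4 - ((-56 + 2*√6)*(34 + 32) - 85*93) = 4 - ((-56 + 2*√6)*66 - 7905) = 4 - ((-3696 + 132*√6) - 7905) = 4 - (-11601 + 132*√6) = 4 + (11601 - 132*√6) = 11605 - 132*√6 ≈ 11282.)
T + 47785 = (11605 - 132*√6) + 47785 = 59390 - 132*√6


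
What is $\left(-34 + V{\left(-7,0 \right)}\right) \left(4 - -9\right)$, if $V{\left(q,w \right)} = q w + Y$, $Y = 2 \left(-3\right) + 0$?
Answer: $-520$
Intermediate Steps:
$Y = -6$ ($Y = -6 + 0 = -6$)
$V{\left(q,w \right)} = -6 + q w$ ($V{\left(q,w \right)} = q w - 6 = -6 + q w$)
$\left(-34 + V{\left(-7,0 \right)}\right) \left(4 - -9\right) = \left(-34 - 6\right) \left(4 - -9\right) = \left(-34 + \left(-6 + 0\right)\right) \left(4 + 9\right) = \left(-34 - 6\right) 13 = \left(-40\right) 13 = -520$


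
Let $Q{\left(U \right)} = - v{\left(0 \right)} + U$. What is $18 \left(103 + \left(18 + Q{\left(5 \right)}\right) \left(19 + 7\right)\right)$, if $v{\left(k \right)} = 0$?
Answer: $12618$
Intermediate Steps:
$Q{\left(U \right)} = U$ ($Q{\left(U \right)} = \left(-1\right) 0 + U = 0 + U = U$)
$18 \left(103 + \left(18 + Q{\left(5 \right)}\right) \left(19 + 7\right)\right) = 18 \left(103 + \left(18 + 5\right) \left(19 + 7\right)\right) = 18 \left(103 + 23 \cdot 26\right) = 18 \left(103 + 598\right) = 18 \cdot 701 = 12618$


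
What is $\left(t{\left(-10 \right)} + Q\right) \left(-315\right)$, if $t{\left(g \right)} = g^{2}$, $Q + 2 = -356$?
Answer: $81270$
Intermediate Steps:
$Q = -358$ ($Q = -2 - 356 = -358$)
$\left(t{\left(-10 \right)} + Q\right) \left(-315\right) = \left(\left(-10\right)^{2} - 358\right) \left(-315\right) = \left(100 - 358\right) \left(-315\right) = \left(-258\right) \left(-315\right) = 81270$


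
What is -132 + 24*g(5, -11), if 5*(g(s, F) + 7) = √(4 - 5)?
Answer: -300 + 24*I/5 ≈ -300.0 + 4.8*I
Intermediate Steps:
g(s, F) = -7 + I/5 (g(s, F) = -7 + √(4 - 5)/5 = -7 + √(-1)/5 = -7 + I/5)
-132 + 24*g(5, -11) = -132 + 24*(-7 + I/5) = -132 + (-168 + 24*I/5) = -300 + 24*I/5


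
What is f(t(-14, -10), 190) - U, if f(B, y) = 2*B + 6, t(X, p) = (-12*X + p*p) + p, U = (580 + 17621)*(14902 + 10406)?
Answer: -460630386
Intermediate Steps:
U = 460630908 (U = 18201*25308 = 460630908)
t(X, p) = p + p² - 12*X (t(X, p) = (-12*X + p²) + p = (p² - 12*X) + p = p + p² - 12*X)
f(B, y) = 6 + 2*B
f(t(-14, -10), 190) - U = (6 + 2*(-10 + (-10)² - 12*(-14))) - 1*460630908 = (6 + 2*(-10 + 100 + 168)) - 460630908 = (6 + 2*258) - 460630908 = (6 + 516) - 460630908 = 522 - 460630908 = -460630386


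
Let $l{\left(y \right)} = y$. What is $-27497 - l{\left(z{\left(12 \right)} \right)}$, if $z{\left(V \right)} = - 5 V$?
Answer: $-27437$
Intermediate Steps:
$-27497 - l{\left(z{\left(12 \right)} \right)} = -27497 - \left(-5\right) 12 = -27497 - -60 = -27497 + 60 = -27437$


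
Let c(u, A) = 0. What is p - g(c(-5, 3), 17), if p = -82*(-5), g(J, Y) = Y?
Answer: 393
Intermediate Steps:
p = 410
p - g(c(-5, 3), 17) = 410 - 1*17 = 410 - 17 = 393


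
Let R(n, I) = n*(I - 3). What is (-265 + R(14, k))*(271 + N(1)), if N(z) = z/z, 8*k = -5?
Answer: -85884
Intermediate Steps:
k = -5/8 (k = (⅛)*(-5) = -5/8 ≈ -0.62500)
N(z) = 1
R(n, I) = n*(-3 + I)
(-265 + R(14, k))*(271 + N(1)) = (-265 + 14*(-3 - 5/8))*(271 + 1) = (-265 + 14*(-29/8))*272 = (-265 - 203/4)*272 = -1263/4*272 = -85884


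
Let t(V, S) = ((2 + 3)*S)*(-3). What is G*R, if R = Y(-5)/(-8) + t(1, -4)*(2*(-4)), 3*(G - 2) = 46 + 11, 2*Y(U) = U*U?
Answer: -161805/16 ≈ -10113.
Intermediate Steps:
Y(U) = U**2/2 (Y(U) = (U*U)/2 = U**2/2)
G = 21 (G = 2 + (46 + 11)/3 = 2 + (1/3)*57 = 2 + 19 = 21)
t(V, S) = -15*S (t(V, S) = (5*S)*(-3) = -15*S)
R = -7705/16 (R = ((1/2)*(-5)**2)/(-8) + (-15*(-4))*(2*(-4)) = ((1/2)*25)*(-1/8) + 60*(-8) = (25/2)*(-1/8) - 480 = -25/16 - 480 = -7705/16 ≈ -481.56)
G*R = 21*(-7705/16) = -161805/16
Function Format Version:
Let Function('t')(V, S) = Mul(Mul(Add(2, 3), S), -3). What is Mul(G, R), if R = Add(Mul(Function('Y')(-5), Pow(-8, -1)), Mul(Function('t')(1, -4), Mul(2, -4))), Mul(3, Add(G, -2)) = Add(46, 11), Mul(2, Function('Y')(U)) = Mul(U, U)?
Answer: Rational(-161805, 16) ≈ -10113.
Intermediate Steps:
Function('Y')(U) = Mul(Rational(1, 2), Pow(U, 2)) (Function('Y')(U) = Mul(Rational(1, 2), Mul(U, U)) = Mul(Rational(1, 2), Pow(U, 2)))
G = 21 (G = Add(2, Mul(Rational(1, 3), Add(46, 11))) = Add(2, Mul(Rational(1, 3), 57)) = Add(2, 19) = 21)
Function('t')(V, S) = Mul(-15, S) (Function('t')(V, S) = Mul(Mul(5, S), -3) = Mul(-15, S))
R = Rational(-7705, 16) (R = Add(Mul(Mul(Rational(1, 2), Pow(-5, 2)), Pow(-8, -1)), Mul(Mul(-15, -4), Mul(2, -4))) = Add(Mul(Mul(Rational(1, 2), 25), Rational(-1, 8)), Mul(60, -8)) = Add(Mul(Rational(25, 2), Rational(-1, 8)), -480) = Add(Rational(-25, 16), -480) = Rational(-7705, 16) ≈ -481.56)
Mul(G, R) = Mul(21, Rational(-7705, 16)) = Rational(-161805, 16)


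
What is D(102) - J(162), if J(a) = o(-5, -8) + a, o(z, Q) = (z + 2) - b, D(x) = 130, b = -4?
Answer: -33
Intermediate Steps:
o(z, Q) = 6 + z (o(z, Q) = (z + 2) - 1*(-4) = (2 + z) + 4 = 6 + z)
J(a) = 1 + a (J(a) = (6 - 5) + a = 1 + a)
D(102) - J(162) = 130 - (1 + 162) = 130 - 1*163 = 130 - 163 = -33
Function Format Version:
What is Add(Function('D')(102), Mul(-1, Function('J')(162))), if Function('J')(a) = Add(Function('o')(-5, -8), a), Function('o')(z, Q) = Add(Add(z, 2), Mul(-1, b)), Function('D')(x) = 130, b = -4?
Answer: -33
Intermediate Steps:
Function('o')(z, Q) = Add(6, z) (Function('o')(z, Q) = Add(Add(z, 2), Mul(-1, -4)) = Add(Add(2, z), 4) = Add(6, z))
Function('J')(a) = Add(1, a) (Function('J')(a) = Add(Add(6, -5), a) = Add(1, a))
Add(Function('D')(102), Mul(-1, Function('J')(162))) = Add(130, Mul(-1, Add(1, 162))) = Add(130, Mul(-1, 163)) = Add(130, -163) = -33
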